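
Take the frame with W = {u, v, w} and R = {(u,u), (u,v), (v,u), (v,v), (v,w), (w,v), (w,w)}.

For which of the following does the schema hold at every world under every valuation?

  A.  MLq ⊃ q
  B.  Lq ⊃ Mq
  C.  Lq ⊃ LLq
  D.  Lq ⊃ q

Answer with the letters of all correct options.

A, B, D

R is reflexive: each world relates to itself.
R is symmetric: every R-edge is matched by its reverse.
R is not transitive: u R v and v R w but not u R w.
R is serial: every world has an R-successor.
(A) MLq ⊃ q is the dual of axiom B, which corresponds to symmetry. R is symmetric — valid.
(B) Lq ⊃ Mq is axiom D; it is valid on a frame exactly when R is serial. R is serial, so valid.
(C) Lq ⊃ LLq is axiom 4, which corresponds to transitivity. R is not transitive — not valid.
(D) Lq ⊃ q is axiom T; it is valid on a frame exactly when R is reflexive. R is reflexive, so valid.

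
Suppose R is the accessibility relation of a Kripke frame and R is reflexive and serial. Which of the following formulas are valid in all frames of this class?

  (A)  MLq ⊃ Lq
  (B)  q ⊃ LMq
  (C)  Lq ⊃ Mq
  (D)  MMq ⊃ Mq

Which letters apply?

C

(A) MLq ⊃ Lq (the dual of axiom 5) characterises the euclidean frames. Such an R need not be euclidean — not valid.
(B) axiom B: valid iff R is symmetric. Such an R need not be symmetric — not valid.
(C) Lq ⊃ Mq is axiom D; it is valid on a frame exactly when R is serial. Every such R is serial, so valid.
(D) MMq ⊃ Mq is the dual of axiom 4; it is valid on a frame exactly when R is transitive. Such an R need not be transitive, so not valid.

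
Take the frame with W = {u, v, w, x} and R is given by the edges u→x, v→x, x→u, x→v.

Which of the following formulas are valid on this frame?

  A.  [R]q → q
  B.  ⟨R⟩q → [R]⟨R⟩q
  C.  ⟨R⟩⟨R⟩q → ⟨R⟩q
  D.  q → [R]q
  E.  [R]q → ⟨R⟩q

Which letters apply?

R is not reflexive: not u R u.
R is not transitive: u R x and x R u but not u R u.
R is not euclidean: x R u and x R v but not u R v.
R is not serial: w has no R-successor.
R is not a subset of the identity: u R x with u ≠ x.
(A) [R]q → q (axiom T) characterises the reflexive frames. R is not reflexive — not valid.
(B) ⟨R⟩q → [R]⟨R⟩q (axiom 5) characterises the euclidean frames. R is not euclidean — not valid.
(C) ⟨R⟩⟨R⟩q → ⟨R⟩q (the dual of axiom 4) characterises the transitive frames. R is not transitive — not valid.
(D) q → [R]q is equivalent to ◇p→p; it holds exactly when R ⊆ identity. Here R ⊄ identity — not valid.
(E) [R]q → ⟨R⟩q (axiom D) characterises the serial frames. R is not serial — not valid.

none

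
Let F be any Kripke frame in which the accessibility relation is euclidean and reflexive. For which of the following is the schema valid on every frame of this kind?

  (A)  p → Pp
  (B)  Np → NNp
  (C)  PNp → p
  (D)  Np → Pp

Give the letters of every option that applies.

A reflexive euclidean relation is also symmetric (from wRw and wRv the euclidean condition gives vRw) and hence transitive; it is an equivalence relation.
(A) p → Pp is the dual of axiom T; it is valid on a frame exactly when R is reflexive. Every such R is reflexive, so valid.
(B) Np → NNp is axiom 4; it is valid on a frame exactly when R is transitive. Every such R is transitive, so valid.
(C) the dual of axiom B: valid iff R is symmetric. Every such R is symmetric — valid.
(D) Np → Pp is axiom D, which corresponds to seriality. Every such R is serial — valid.

A, B, C, D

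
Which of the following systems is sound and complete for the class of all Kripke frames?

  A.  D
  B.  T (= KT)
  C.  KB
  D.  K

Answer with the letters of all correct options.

D

(A) D is determined by the class of serial frames.
(B) T (= KT) is determined by the class of reflexive frames.
(C) KB is determined by the class of symmetric frames.
(D) K is determined by exactly this class.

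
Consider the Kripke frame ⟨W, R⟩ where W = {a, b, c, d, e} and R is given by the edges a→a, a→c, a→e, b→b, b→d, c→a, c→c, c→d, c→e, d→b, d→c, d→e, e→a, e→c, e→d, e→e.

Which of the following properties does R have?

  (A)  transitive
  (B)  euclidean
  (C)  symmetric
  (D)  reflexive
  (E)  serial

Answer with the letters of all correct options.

(A) not transitive: a R c and c R d but not a R d.
(B) not euclidean: c R a and c R d but not a R d.
(C) symmetric: every R-edge is matched by its reverse.
(D) not reflexive: not d R d.
(E) serial: every world has an R-successor.

C, E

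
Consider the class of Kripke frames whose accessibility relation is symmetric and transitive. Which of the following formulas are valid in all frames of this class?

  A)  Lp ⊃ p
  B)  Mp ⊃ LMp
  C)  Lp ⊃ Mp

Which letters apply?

A symmetric transitive relation is euclidean (uRv and uRw give vRu by symmetry, then vRw by transitivity).
(A) Lp ⊃ p is axiom T, which corresponds to reflexivity. Such an R need not be reflexive — not valid.
(B) Mp ⊃ LMp (axiom 5) characterises the euclidean frames. Every such R is euclidean — valid.
(C) Lp ⊃ Mp is axiom D, which corresponds to seriality. Such an R need not be serial — not valid.

B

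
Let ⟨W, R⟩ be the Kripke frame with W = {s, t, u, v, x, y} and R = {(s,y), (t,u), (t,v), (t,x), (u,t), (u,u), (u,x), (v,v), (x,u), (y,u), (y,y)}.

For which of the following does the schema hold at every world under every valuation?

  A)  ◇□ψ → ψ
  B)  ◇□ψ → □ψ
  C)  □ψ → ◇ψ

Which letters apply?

R is not symmetric: s R y but not y R s.
R is not euclidean: t R u and t R v but not u R v.
R is serial: every world has an R-successor.
(A) ◇□ψ → ψ is the dual of axiom B; it is valid on a frame exactly when R is symmetric. R is not symmetric, so not valid.
(B) ◇□ψ → □ψ (the dual of axiom 5) characterises the euclidean frames. R is not euclidean — not valid.
(C) □ψ → ◇ψ (axiom D) characterises the serial frames. R is serial — valid.

C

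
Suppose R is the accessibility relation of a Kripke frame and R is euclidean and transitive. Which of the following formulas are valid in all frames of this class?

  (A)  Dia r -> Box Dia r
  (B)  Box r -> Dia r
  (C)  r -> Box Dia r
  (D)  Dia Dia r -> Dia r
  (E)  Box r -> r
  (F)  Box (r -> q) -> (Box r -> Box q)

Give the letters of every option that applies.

A, D, F

(A) axiom 5: valid iff R is euclidean. Every such R is euclidean — valid.
(B) axiom D: valid iff R is serial. Such an R need not be serial — not valid.
(C) r -> Box Dia r (axiom B) characterises the symmetric frames. Such an R need not be symmetric — not valid.
(D) the dual of axiom 4: valid iff R is transitive. Every such R is transitive — valid.
(E) Box r -> r (axiom T) characterises the reflexive frames. Such an R need not be reflexive — not valid.
(F) this is just K, valid on every normal frame.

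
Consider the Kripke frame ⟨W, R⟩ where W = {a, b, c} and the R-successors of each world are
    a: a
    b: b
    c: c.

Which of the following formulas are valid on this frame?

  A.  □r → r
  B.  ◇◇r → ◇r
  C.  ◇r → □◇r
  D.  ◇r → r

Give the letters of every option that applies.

R is reflexive: each world relates to itself.
R is transitive: R is closed under composition.
R is euclidean: any two R-successors of the same world are R-related.
R is a subset of the identity: every R-edge is a self-loop.
(A) axiom T: valid iff R is reflexive. R is reflexive — valid.
(B) ◇◇r → ◇r is the dual of axiom 4; it is valid on a frame exactly when R is transitive. R is transitive, so valid.
(C) axiom 5: valid iff R is euclidean. R is euclidean — valid.
(D) ◇r → r is the converse of T; it holds exactly when R ⊆ identity. Here R ⊆ identity — valid.

A, B, C, D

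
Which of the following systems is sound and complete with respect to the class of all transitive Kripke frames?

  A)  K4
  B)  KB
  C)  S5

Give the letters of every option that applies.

A

(A) K4 is determined by exactly this class.
(B) KB is determined by the class of symmetric frames.
(C) S5 is determined by the class of reflexive, symmetric, and transitive frames.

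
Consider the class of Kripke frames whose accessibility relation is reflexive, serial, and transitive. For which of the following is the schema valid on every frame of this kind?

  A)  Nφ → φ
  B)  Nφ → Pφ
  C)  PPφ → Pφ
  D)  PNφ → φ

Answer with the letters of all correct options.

A, B, C

(A) Nφ → φ (axiom T) characterises the reflexive frames. Every such R is reflexive — valid.
(B) Nφ → Pφ (axiom D) characterises the serial frames. Every such R is serial — valid.
(C) the dual of axiom 4: valid iff R is transitive. Every such R is transitive — valid.
(D) PNφ → φ is the dual of axiom B; it is valid on a frame exactly when R is symmetric. Such an R need not be symmetric, so not valid.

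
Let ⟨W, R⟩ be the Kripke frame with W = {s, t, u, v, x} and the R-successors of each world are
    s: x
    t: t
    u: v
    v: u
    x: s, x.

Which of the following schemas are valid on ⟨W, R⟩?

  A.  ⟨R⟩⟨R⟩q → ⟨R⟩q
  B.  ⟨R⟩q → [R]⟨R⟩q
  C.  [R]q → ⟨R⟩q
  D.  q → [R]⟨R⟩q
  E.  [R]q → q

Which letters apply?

R is not reflexive: not s R s.
R is symmetric: every R-edge is matched by its reverse.
R is not transitive: s R x and x R s but not s R s.
R is not euclidean: u R v and u R v but not v R v.
R is serial: every world has an R-successor.
(A) ⟨R⟩⟨R⟩q → ⟨R⟩q (the dual of axiom 4) characterises the transitive frames. R is not transitive — not valid.
(B) ⟨R⟩q → [R]⟨R⟩q is axiom 5; it is valid on a frame exactly when R is euclidean. R is not euclidean, so not valid.
(C) axiom D: valid iff R is serial. R is serial — valid.
(D) q → [R]⟨R⟩q (axiom B) characterises the symmetric frames. R is symmetric — valid.
(E) [R]q → q is axiom T, which corresponds to reflexivity. R is not reflexive — not valid.

C, D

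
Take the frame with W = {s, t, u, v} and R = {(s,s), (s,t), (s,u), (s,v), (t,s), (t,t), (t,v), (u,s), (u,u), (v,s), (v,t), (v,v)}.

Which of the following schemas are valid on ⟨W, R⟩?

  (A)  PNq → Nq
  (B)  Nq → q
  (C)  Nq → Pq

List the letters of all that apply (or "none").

R is reflexive: each world relates to itself.
R is not euclidean: s R t and s R u but not t R u.
R is serial: every world has an R-successor.
(A) PNq → Nq is the dual of axiom 5, which corresponds to the euclidean property. R is not euclidean — not valid.
(B) Nq → q is axiom T, which corresponds to reflexivity. R is reflexive — valid.
(C) Nq → Pq is axiom D; it is valid on a frame exactly when R is serial. R is serial, so valid.

B, C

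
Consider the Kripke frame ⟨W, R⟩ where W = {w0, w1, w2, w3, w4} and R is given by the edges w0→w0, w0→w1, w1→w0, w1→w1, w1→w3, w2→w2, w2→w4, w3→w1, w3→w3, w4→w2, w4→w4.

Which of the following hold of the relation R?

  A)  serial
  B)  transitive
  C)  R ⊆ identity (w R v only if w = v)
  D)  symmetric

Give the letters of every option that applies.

(A) serial: every world has an R-successor.
(B) not transitive: w0 R w1 and w1 R w3 but not w0 R w3.
(C) not ⊆ identity: w0 R w1 with w0 ≠ w1.
(D) symmetric: every R-edge is matched by its reverse.

A, D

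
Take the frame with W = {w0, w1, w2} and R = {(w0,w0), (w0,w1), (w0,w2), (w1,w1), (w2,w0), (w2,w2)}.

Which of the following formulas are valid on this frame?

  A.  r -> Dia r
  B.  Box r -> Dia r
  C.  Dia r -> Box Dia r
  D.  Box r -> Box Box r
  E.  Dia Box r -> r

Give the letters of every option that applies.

A, B

R is reflexive: each world relates to itself.
R is not symmetric: w0 R w1 but not w1 R w0.
R is not transitive: w2 R w0 and w0 R w1 but not w2 R w1.
R is not euclidean: w0 R w1 and w0 R w0 but not w1 R w0.
R is serial: every world has an R-successor.
(A) the dual of axiom T: valid iff R is reflexive. R is reflexive — valid.
(B) Box r -> Dia r is axiom D; it is valid on a frame exactly when R is serial. R is serial, so valid.
(C) Dia r -> Box Dia r is axiom 5, which corresponds to the euclidean property. R is not euclidean — not valid.
(D) Box r -> Box Box r is axiom 4; it is valid on a frame exactly when R is transitive. R is not transitive, so not valid.
(E) Dia Box r -> r is the dual of axiom B, which corresponds to symmetry. R is not symmetric — not valid.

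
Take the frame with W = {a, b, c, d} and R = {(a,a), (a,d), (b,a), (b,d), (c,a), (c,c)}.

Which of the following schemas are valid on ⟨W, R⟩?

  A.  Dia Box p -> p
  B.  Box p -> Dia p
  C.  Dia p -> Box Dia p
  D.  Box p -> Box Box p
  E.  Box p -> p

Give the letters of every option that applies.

none

R is not reflexive: not b R b.
R is not symmetric: a R d but not d R a.
R is not transitive: c R a and a R d but not c R d.
R is not euclidean: a R d and a R a but not d R a.
R is not serial: d has no R-successor.
(A) Dia Box p -> p (the dual of axiom B) characterises the symmetric frames. R is not symmetric — not valid.
(B) Box p -> Dia p is axiom D; it is valid on a frame exactly when R is serial. R is not serial, so not valid.
(C) Dia p -> Box Dia p (axiom 5) characterises the euclidean frames. R is not euclidean — not valid.
(D) Box p -> Box Box p is axiom 4; it is valid on a frame exactly when R is transitive. R is not transitive, so not valid.
(E) Box p -> p is axiom T; it is valid on a frame exactly when R is reflexive. R is not reflexive, so not valid.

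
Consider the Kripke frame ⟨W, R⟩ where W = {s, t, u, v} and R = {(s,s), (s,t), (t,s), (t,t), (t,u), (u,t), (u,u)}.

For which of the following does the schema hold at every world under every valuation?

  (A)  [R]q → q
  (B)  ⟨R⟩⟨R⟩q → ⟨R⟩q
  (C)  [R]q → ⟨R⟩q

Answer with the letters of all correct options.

none

R is not reflexive: not v R v.
R is not transitive: s R t and t R u but not s R u.
R is not serial: v has no R-successor.
(A) axiom T: valid iff R is reflexive. R is not reflexive — not valid.
(B) ⟨R⟩⟨R⟩q → ⟨R⟩q is the dual of axiom 4, which corresponds to transitivity. R is not transitive — not valid.
(C) [R]q → ⟨R⟩q is axiom D; it is valid on a frame exactly when R is serial. R is not serial, so not valid.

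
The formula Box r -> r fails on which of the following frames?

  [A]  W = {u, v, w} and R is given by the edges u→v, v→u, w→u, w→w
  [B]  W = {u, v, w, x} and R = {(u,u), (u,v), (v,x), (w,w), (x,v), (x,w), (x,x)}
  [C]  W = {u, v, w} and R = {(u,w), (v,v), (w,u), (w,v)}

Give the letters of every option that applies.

The schema Box r -> r is axiom T; it is valid on a frame iff R is reflexive.
(A) R is not reflexive (not u R u), so the schema fails here.
(B) R is not reflexive (not v R v), so the schema fails here.
(C) R is not reflexive (not u R u), so the schema fails here.

A, B, C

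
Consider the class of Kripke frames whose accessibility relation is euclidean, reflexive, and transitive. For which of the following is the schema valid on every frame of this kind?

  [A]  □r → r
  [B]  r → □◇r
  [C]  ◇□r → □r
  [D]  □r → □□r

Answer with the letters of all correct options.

A, B, C, D

A relation that is euclidean, reflexive, and transitive is also serial and symmetric.
(A) □r → r is axiom T; it is valid on a frame exactly when R is reflexive. Every such R is reflexive, so valid.
(B) r → □◇r (axiom B) characterises the symmetric frames. Every such R is symmetric — valid.
(C) ◇□r → □r is the dual of axiom 5, which corresponds to the euclidean property. Every such R is euclidean — valid.
(D) □r → □□r (axiom 4) characterises the transitive frames. Every such R is transitive — valid.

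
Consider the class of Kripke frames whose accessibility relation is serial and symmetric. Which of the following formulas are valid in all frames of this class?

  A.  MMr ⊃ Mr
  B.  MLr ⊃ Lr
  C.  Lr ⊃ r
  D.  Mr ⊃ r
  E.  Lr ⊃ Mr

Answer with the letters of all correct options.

(A) MMr ⊃ Mr is the dual of axiom 4; it is valid on a frame exactly when R is transitive. Such an R need not be transitive, so not valid.
(B) MLr ⊃ Lr (the dual of axiom 5) characterises the euclidean frames. Such an R need not be euclidean — not valid.
(C) Lr ⊃ r is axiom T, which corresponds to reflexivity. Such an R need not be reflexive — not valid.
(D) Mr ⊃ r is valid only on frames where every R-edge is a self-loop. Such an R need not be a subset of the identity — not valid.
(E) Lr ⊃ Mr is axiom D; it is valid on a frame exactly when R is serial. Every such R is serial, so valid.

E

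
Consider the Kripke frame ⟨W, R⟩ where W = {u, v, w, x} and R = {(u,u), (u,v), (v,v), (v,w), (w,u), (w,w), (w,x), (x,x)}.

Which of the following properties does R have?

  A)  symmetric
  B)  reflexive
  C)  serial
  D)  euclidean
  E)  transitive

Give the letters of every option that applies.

B, C

(A) not symmetric: u R v but not v R u.
(B) reflexive: each world relates to itself.
(C) serial: every world has an R-successor.
(D) not euclidean: u R v and u R u but not v R u.
(E) not transitive: u R v and v R w but not u R w.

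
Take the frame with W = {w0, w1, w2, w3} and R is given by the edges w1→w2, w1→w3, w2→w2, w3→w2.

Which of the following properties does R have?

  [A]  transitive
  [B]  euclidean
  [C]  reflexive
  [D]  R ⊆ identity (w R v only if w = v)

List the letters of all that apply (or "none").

A

(A) transitive: R is closed under composition.
(B) not euclidean: w1 R w2 and w1 R w3 but not w2 R w3.
(C) not reflexive: not w0 R w0.
(D) not ⊆ identity: w1 R w2 with w1 ≠ w2.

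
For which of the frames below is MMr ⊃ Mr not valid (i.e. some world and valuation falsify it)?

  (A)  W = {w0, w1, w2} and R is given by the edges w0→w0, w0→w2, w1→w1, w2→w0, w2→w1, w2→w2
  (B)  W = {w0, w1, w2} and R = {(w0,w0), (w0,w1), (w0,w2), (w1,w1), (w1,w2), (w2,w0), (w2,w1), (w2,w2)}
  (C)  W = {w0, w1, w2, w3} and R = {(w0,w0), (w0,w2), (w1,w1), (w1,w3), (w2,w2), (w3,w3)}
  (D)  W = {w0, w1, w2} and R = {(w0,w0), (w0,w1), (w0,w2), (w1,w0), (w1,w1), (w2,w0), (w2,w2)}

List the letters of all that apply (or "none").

A, B, D

The schema MMr ⊃ Mr is the dual of axiom 4; it is valid on a frame iff R is transitive.
(A) R is not transitive (w0 R w2 and w2 R w1 but not w0 R w1), so the schema fails here.
(B) R is not transitive (w1 R w2 and w2 R w0 but not w1 R w0), so the schema fails here.
(C) R is transitive (R is closed under composition), so the schema is valid here.
(D) R is not transitive (w1 R w0 and w0 R w2 but not w1 R w2), so the schema fails here.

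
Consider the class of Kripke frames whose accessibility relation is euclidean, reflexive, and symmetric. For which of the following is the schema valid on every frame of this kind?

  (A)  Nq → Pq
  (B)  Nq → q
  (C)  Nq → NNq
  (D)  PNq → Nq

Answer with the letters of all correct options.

A relation that is euclidean, reflexive, and symmetric is also serial and transitive.
(A) Nq → Pq (axiom D) characterises the serial frames. Every such R is serial — valid.
(B) Nq → q is axiom T, which corresponds to reflexivity. Every such R is reflexive — valid.
(C) Nq → NNq (axiom 4) characterises the transitive frames. Every such R is transitive — valid.
(D) PNq → Nq is the dual of axiom 5; it is valid on a frame exactly when R is euclidean. Every such R is euclidean, so valid.

A, B, C, D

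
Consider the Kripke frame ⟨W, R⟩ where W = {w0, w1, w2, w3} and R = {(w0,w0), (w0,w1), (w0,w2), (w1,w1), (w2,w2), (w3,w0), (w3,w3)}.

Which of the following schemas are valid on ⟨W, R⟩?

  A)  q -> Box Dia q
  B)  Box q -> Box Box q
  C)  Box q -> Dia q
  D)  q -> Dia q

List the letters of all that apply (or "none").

C, D

R is reflexive: each world relates to itself.
R is not symmetric: w0 R w1 but not w1 R w0.
R is not transitive: w3 R w0 and w0 R w1 but not w3 R w1.
R is serial: every world has an R-successor.
(A) axiom B: valid iff R is symmetric. R is not symmetric — not valid.
(B) axiom 4: valid iff R is transitive. R is not transitive — not valid.
(C) Box q -> Dia q is axiom D, which corresponds to seriality. R is serial — valid.
(D) q -> Dia q (the dual of axiom T) characterises the reflexive frames. R is reflexive — valid.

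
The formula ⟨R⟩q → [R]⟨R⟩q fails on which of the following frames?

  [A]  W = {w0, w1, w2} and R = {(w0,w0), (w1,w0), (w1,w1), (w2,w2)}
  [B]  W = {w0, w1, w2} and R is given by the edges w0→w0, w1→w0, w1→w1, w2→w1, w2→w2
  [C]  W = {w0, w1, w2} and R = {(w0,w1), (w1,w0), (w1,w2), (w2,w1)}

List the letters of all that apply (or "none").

A, B, C

The schema ⟨R⟩q → [R]⟨R⟩q is axiom 5; it is valid on a frame iff R is euclidean.
(A) R is not euclidean (w1 R w0 and w1 R w1 but not w0 R w1), so the schema fails here.
(B) R is not euclidean (w1 R w0 and w1 R w1 but not w0 R w1), so the schema fails here.
(C) R is not euclidean (w1 R w0 and w1 R w2 but not w0 R w2), so the schema fails here.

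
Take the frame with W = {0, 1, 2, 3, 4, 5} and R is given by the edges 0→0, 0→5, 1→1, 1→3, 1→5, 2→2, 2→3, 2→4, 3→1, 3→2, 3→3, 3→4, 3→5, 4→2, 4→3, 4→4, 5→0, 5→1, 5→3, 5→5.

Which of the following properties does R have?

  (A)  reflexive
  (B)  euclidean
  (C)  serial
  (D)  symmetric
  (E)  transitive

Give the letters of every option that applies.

A, C, D

(A) reflexive: each world relates to itself.
(B) not euclidean: 3 R 1 and 3 R 2 but not 1 R 2.
(C) serial: every world has an R-successor.
(D) symmetric: every R-edge is matched by its reverse.
(E) not transitive: 0 R 5 and 5 R 1 but not 0 R 1.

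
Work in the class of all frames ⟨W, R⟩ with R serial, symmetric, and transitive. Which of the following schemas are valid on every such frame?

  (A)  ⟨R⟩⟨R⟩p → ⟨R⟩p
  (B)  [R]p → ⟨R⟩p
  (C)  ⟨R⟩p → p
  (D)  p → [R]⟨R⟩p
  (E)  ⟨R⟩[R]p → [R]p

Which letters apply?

A, B, D, E

A serial symmetric transitive relation is reflexive (take any v with uRv; symmetry gives vRu and transitivity gives uRu), hence an equivalence relation.
(A) ⟨R⟩⟨R⟩p → ⟨R⟩p (the dual of axiom 4) characterises the transitive frames. Every such R is transitive — valid.
(B) [R]p → ⟨R⟩p is axiom D, which corresponds to seriality. Every such R is serial — valid.
(C) ⟨R⟩p → p (the converse of T) corresponds to R being a subset of the identity. Such an R need not be a subset of the identity, so not valid.
(D) p → [R]⟨R⟩p (axiom B) characterises the symmetric frames. Every such R is symmetric — valid.
(E) ⟨R⟩[R]p → [R]p is the dual of axiom 5, which corresponds to the euclidean property. Every such R is euclidean — valid.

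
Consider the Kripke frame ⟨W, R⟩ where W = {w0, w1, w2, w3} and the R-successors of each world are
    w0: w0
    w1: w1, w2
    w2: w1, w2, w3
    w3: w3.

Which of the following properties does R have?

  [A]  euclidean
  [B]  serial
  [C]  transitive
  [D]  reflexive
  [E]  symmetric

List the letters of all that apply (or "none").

B, D

(A) not euclidean: w2 R w1 and w2 R w3 but not w1 R w3.
(B) serial: every world has an R-successor.
(C) not transitive: w1 R w2 and w2 R w3 but not w1 R w3.
(D) reflexive: each world relates to itself.
(E) not symmetric: w2 R w3 but not w3 R w2.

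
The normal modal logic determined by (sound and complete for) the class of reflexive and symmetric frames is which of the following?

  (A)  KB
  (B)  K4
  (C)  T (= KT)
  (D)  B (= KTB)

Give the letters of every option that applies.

D

(A) KB is determined by the class of symmetric frames.
(B) K4 is determined by the class of transitive frames.
(C) T (= KT) is determined by the class of reflexive frames.
(D) B (= KTB) is determined by exactly this class.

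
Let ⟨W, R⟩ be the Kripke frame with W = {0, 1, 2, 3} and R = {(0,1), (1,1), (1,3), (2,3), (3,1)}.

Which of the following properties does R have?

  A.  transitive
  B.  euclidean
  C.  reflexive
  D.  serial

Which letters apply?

D

(A) not transitive: 0 R 1 and 1 R 3 but not 0 R 3.
(B) not euclidean: 1 R 3 and 1 R 3 but not 3 R 3.
(C) not reflexive: not 0 R 0.
(D) serial: every world has an R-successor.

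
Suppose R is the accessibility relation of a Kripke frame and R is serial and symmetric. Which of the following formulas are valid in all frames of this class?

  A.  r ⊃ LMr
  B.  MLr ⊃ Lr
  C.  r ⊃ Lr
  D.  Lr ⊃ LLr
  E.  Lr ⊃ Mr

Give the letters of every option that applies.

A, E

(A) r ⊃ LMr is axiom B; it is valid on a frame exactly when R is symmetric. Every such R is symmetric, so valid.
(B) the dual of axiom 5: valid iff R is euclidean. Such an R need not be euclidean — not valid.
(C) r ⊃ Lr (equivalent to ◇p→p) corresponds to R being a subset of the identity. Such an R need not be a subset of the identity, so not valid.
(D) Lr ⊃ LLr is axiom 4, which corresponds to transitivity. Such an R need not be transitive — not valid.
(E) Lr ⊃ Mr is axiom D; it is valid on a frame exactly when R is serial. Every such R is serial, so valid.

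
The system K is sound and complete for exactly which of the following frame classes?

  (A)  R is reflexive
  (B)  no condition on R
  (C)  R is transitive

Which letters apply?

B

(A) this class determines T (= KT), not K.
(B) K is sound and complete for exactly this class.
(C) this class determines K4, not K.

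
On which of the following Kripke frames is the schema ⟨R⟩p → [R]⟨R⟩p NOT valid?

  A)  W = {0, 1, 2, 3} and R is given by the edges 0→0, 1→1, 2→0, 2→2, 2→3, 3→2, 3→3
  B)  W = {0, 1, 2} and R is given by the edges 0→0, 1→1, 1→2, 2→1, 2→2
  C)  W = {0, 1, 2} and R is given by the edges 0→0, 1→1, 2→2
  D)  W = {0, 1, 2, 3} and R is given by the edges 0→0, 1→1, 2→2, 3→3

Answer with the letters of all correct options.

The schema ⟨R⟩p → [R]⟨R⟩p is axiom 5; it is valid on a frame iff R is euclidean.
(A) R is not euclidean (2 R 0 and 2 R 2 but not 0 R 2), so the schema fails here.
(B) R is euclidean (any two R-successors of the same world are R-related), so the schema is valid here.
(C) R is euclidean (any two R-successors of the same world are R-related), so the schema is valid here.
(D) R is euclidean (any two R-successors of the same world are R-related), so the schema is valid here.

A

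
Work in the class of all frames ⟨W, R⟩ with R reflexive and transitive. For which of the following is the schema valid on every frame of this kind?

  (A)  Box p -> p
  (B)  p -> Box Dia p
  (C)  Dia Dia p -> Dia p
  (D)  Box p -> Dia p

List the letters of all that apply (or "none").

A, C, D

Reflexive relations are serial.
(A) Box p -> p (axiom T) characterises the reflexive frames. Every such R is reflexive — valid.
(B) axiom B: valid iff R is symmetric. Such an R need not be symmetric — not valid.
(C) Dia Dia p -> Dia p is the dual of axiom 4; it is valid on a frame exactly when R is transitive. Every such R is transitive, so valid.
(D) axiom D: valid iff R is serial. Every such R is serial — valid.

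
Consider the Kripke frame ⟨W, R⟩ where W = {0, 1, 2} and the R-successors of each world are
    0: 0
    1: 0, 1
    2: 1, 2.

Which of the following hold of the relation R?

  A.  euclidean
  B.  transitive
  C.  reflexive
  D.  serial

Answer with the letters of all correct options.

(A) not euclidean: 1 R 0 and 1 R 1 but not 0 R 1.
(B) not transitive: 2 R 1 and 1 R 0 but not 2 R 0.
(C) reflexive: each world relates to itself.
(D) serial: every world has an R-successor.

C, D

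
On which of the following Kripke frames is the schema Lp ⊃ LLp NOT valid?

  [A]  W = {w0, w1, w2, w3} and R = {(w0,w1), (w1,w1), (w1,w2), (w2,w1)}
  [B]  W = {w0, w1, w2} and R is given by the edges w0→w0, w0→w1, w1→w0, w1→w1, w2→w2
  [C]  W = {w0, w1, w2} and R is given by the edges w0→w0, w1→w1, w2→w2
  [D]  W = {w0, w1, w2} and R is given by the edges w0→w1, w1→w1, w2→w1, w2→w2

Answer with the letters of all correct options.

The schema Lp ⊃ LLp is axiom 4; it is valid on a frame iff R is transitive.
(A) R is not transitive (w0 R w1 and w1 R w2 but not w0 R w2), so the schema fails here.
(B) R is transitive (R is closed under composition), so the schema is valid here.
(C) R is transitive (R is closed under composition), so the schema is valid here.
(D) R is transitive (R is closed under composition), so the schema is valid here.

A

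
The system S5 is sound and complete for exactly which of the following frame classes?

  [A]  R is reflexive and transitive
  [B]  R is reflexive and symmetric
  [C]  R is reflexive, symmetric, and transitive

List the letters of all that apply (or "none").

(A) this class determines S4, not S5.
(B) this class determines B (= KTB), not S5.
(C) S5 is sound and complete for exactly this class.

C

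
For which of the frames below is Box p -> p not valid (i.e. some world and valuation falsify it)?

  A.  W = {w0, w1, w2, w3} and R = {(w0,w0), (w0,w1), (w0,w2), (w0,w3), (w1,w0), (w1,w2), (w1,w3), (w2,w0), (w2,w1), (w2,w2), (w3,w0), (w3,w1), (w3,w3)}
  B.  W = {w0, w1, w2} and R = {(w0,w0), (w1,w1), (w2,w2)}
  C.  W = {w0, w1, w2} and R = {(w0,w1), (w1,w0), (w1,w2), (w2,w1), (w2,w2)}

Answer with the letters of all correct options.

The schema Box p -> p is axiom T; it is valid on a frame iff R is reflexive.
(A) R is not reflexive (not w1 R w1), so the schema fails here.
(B) R is reflexive (each world relates to itself), so the schema is valid here.
(C) R is not reflexive (not w0 R w0), so the schema fails here.

A, C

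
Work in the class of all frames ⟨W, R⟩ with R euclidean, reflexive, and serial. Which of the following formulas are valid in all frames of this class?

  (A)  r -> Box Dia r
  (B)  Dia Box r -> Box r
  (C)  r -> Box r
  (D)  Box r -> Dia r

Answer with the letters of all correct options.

A relation that is euclidean, reflexive, and serial is also symmetric and transitive.
(A) r -> Box Dia r is axiom B, which corresponds to symmetry. Every such R is symmetric — valid.
(B) Dia Box r -> Box r is the dual of axiom 5, which corresponds to the euclidean property. Every such R is euclidean — valid.
(C) r -> Box r is equivalent to ◇p→p; it holds exactly when R ⊆ identity. Such an R need not be a subset of the identity — not valid.
(D) Box r -> Dia r (axiom D) characterises the serial frames. Every such R is serial — valid.

A, B, D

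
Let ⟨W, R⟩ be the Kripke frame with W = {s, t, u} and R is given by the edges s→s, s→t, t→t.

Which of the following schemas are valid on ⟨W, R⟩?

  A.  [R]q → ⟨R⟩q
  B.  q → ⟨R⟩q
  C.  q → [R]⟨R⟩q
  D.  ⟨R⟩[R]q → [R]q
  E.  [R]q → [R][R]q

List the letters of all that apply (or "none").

E

R is not reflexive: not u R u.
R is not symmetric: s R t but not t R s.
R is transitive: R is closed under composition.
R is not euclidean: s R t and s R s but not t R s.
R is not serial: u has no R-successor.
(A) [R]q → ⟨R⟩q is axiom D, which corresponds to seriality. R is not serial — not valid.
(B) the dual of axiom T: valid iff R is reflexive. R is not reflexive — not valid.
(C) q → [R]⟨R⟩q is axiom B; it is valid on a frame exactly when R is symmetric. R is not symmetric, so not valid.
(D) ⟨R⟩[R]q → [R]q (the dual of axiom 5) characterises the euclidean frames. R is not euclidean — not valid.
(E) axiom 4: valid iff R is transitive. R is transitive — valid.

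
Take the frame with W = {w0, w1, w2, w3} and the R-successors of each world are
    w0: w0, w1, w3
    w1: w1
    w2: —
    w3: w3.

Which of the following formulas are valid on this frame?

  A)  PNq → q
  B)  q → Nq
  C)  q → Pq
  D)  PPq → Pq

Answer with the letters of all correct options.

D

R is not reflexive: not w2 R w2.
R is not symmetric: w0 R w1 but not w1 R w0.
R is transitive: R is closed under composition.
R is not a subset of the identity: w0 R w1 with w0 ≠ w1.
(A) PNq → q is the dual of axiom B, which corresponds to symmetry. R is not symmetric — not valid.
(B) q → Nq is valid only on frames where every R-edge is a self-loop. Here R ⊄ identity — not valid.
(C) q → Pq (the dual of axiom T) characterises the reflexive frames. R is not reflexive — not valid.
(D) PPq → Pq is the dual of axiom 4, which corresponds to transitivity. R is transitive — valid.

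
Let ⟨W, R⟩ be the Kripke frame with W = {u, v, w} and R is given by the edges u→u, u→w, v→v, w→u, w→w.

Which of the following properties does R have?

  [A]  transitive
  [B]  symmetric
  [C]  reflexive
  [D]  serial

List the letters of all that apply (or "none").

(A) transitive: R is closed under composition.
(B) symmetric: every R-edge is matched by its reverse.
(C) reflexive: each world relates to itself.
(D) serial: every world has an R-successor.

A, B, C, D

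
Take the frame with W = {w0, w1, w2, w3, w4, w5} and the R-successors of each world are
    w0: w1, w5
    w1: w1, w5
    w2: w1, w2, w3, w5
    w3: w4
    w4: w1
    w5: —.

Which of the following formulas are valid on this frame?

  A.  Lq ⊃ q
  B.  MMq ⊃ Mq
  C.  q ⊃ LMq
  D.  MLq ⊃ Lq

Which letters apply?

none

R is not reflexive: not w0 R w0.
R is not symmetric: w0 R w1 but not w1 R w0.
R is not transitive: w2 R w3 and w3 R w4 but not w2 R w4.
R is not euclidean: w0 R w5 and w0 R w1 but not w5 R w1.
(A) axiom T: valid iff R is reflexive. R is not reflexive — not valid.
(B) MMq ⊃ Mq is the dual of axiom 4; it is valid on a frame exactly when R is transitive. R is not transitive, so not valid.
(C) q ⊃ LMq is axiom B; it is valid on a frame exactly when R is symmetric. R is not symmetric, so not valid.
(D) MLq ⊃ Lq (the dual of axiom 5) characterises the euclidean frames. R is not euclidean — not valid.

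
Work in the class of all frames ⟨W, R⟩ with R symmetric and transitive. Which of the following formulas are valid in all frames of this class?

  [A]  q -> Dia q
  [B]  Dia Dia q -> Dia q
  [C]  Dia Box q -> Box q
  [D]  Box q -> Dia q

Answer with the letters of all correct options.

B, C

A symmetric transitive relation is euclidean (uRv and uRw give vRu by symmetry, then vRw by transitivity).
(A) the dual of axiom T: valid iff R is reflexive. Such an R need not be reflexive — not valid.
(B) Dia Dia q -> Dia q (the dual of axiom 4) characterises the transitive frames. Every such R is transitive — valid.
(C) Dia Box q -> Box q (the dual of axiom 5) characterises the euclidean frames. Every such R is euclidean — valid.
(D) Box q -> Dia q (axiom D) characterises the serial frames. Such an R need not be serial — not valid.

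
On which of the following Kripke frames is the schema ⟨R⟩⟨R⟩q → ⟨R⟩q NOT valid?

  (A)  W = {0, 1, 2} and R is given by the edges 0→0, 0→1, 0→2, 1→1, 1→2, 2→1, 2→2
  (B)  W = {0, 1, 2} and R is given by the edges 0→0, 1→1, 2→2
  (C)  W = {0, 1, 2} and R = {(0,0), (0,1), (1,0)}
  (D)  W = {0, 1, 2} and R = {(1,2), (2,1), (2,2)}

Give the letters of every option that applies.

C, D

The schema ⟨R⟩⟨R⟩q → ⟨R⟩q is the dual of axiom 4; it is valid on a frame iff R is transitive.
(A) R is transitive (R is closed under composition), so the schema is valid here.
(B) R is transitive (R is closed under composition), so the schema is valid here.
(C) R is not transitive (1 R 0 and 0 R 1 but not 1 R 1), so the schema fails here.
(D) R is not transitive (1 R 2 and 2 R 1 but not 1 R 1), so the schema fails here.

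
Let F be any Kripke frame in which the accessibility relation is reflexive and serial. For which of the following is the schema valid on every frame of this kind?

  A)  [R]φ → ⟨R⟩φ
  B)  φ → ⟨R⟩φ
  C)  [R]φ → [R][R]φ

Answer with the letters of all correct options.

A, B

(A) [R]φ → ⟨R⟩φ is axiom D, which corresponds to seriality. Every such R is serial — valid.
(B) φ → ⟨R⟩φ is the dual of axiom T; it is valid on a frame exactly when R is reflexive. Every such R is reflexive, so valid.
(C) [R]φ → [R][R]φ is axiom 4, which corresponds to transitivity. Such an R need not be transitive — not valid.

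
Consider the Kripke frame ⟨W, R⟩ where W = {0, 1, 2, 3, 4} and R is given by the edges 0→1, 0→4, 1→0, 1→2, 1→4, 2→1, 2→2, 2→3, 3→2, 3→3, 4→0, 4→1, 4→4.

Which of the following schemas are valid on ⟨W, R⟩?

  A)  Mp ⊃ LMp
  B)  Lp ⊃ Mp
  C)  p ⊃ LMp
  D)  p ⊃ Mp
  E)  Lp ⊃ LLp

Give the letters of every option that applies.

R is not reflexive: not 0 R 0.
R is symmetric: every R-edge is matched by its reverse.
R is not transitive: 0 R 1 and 1 R 0 but not 0 R 0.
R is not euclidean: 1 R 0 and 1 R 2 but not 0 R 2.
R is serial: every world has an R-successor.
(A) axiom 5: valid iff R is euclidean. R is not euclidean — not valid.
(B) Lp ⊃ Mp is axiom D; it is valid on a frame exactly when R is serial. R is serial, so valid.
(C) p ⊃ LMp is axiom B; it is valid on a frame exactly when R is symmetric. R is symmetric, so valid.
(D) p ⊃ Mp is the dual of axiom T; it is valid on a frame exactly when R is reflexive. R is not reflexive, so not valid.
(E) Lp ⊃ LLp is axiom 4, which corresponds to transitivity. R is not transitive — not valid.

B, C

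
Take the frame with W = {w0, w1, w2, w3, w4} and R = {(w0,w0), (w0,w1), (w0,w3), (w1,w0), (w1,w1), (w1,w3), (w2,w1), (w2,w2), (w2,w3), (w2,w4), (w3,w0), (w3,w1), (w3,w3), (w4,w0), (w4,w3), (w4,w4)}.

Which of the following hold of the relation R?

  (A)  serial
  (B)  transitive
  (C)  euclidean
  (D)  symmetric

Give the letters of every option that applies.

A

(A) serial: every world has an R-successor.
(B) not transitive: w2 R w1 and w1 R w0 but not w2 R w0.
(C) not euclidean: w2 R w1 and w2 R w2 but not w1 R w2.
(D) not symmetric: w2 R w1 but not w1 R w2.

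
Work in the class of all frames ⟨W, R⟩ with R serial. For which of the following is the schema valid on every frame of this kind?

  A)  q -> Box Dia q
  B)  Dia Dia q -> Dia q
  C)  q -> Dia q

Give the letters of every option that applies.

(A) q -> Box Dia q is axiom B; it is valid on a frame exactly when R is symmetric. Such an R need not be symmetric, so not valid.
(B) Dia Dia q -> Dia q is the dual of axiom 4, which corresponds to transitivity. Such an R need not be transitive — not valid.
(C) q -> Dia q is the dual of axiom T; it is valid on a frame exactly when R is reflexive. Such an R need not be reflexive, so not valid.

none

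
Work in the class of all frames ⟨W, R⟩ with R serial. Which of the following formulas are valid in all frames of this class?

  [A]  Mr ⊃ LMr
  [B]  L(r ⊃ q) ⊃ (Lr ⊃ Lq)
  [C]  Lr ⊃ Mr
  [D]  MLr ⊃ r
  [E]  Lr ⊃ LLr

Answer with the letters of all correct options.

(A) Mr ⊃ LMr (axiom 5) characterises the euclidean frames. Such an R need not be euclidean — not valid.
(B) L(r ⊃ q) ⊃ (Lr ⊃ Lq) is the K axiom; it holds on all frames — valid.
(C) axiom D: valid iff R is serial. Every such R is serial — valid.
(D) MLr ⊃ r is the dual of axiom B; it is valid on a frame exactly when R is symmetric. Such an R need not be symmetric, so not valid.
(E) Lr ⊃ LLr (axiom 4) characterises the transitive frames. Such an R need not be transitive — not valid.

B, C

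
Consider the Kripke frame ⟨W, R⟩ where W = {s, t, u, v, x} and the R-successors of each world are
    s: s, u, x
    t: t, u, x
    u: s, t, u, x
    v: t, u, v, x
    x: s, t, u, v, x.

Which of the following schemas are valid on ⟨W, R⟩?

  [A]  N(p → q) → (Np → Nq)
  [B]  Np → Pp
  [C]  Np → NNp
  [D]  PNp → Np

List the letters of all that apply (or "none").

R is not transitive: s R u and u R t but not s R t.
R is not euclidean: u R s and u R t but not s R t.
R is serial: every world has an R-successor.
(A) this is just K, valid on every normal frame.
(B) Np → Pp (axiom D) characterises the serial frames. R is serial — valid.
(C) Np → NNp is axiom 4; it is valid on a frame exactly when R is transitive. R is not transitive, so not valid.
(D) PNp → Np is the dual of axiom 5; it is valid on a frame exactly when R is euclidean. R is not euclidean, so not valid.

A, B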